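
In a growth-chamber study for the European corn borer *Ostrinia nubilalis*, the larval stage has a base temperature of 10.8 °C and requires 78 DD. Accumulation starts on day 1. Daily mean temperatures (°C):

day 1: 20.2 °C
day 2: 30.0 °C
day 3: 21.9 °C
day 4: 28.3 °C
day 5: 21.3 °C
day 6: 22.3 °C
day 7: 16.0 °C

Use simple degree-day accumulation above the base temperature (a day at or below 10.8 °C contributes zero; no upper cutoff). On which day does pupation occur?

day 6

Daily DD above 10.8 °C: 9.4, 19.2, 11.1, 17.5, 10.5, 11.5, 5.2.
Cumulative: 9.4, 28.6, 39.7, 57.2, 67.7, 79.2, 84.4.
The total first reaches 78 DD on day 6.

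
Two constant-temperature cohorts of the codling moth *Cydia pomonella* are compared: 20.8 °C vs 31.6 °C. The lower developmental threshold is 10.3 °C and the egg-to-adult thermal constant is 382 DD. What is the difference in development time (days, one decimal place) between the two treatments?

18.4 days

At 20.8 °C: 382 / (20.8 − 10.3) = 382 / 10.5 = 36.381 d.
At 31.6 °C: 382 / (31.6 − 10.3) = 382 / 21.3 = 17.934 d.
Difference = |36.381 − 17.934| = 18.447 ≈ 18.4 days.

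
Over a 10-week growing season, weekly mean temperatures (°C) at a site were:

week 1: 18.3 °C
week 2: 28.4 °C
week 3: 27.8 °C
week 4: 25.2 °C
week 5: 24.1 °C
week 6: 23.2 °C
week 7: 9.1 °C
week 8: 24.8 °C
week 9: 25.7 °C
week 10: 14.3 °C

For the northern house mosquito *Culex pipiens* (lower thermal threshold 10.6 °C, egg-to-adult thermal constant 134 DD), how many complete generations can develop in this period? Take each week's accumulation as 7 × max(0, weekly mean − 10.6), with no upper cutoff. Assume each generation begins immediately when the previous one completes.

Weekly DD (7 × max(0, T̄ − 10.6)): 53.9, 124.6, 120.4, 102.2, 94.5, 88.2, 0.0, 99.4, 105.7, 25.9.
Season total = 814.8 DD.
Complete generations = ⌊814.8 / 134⌋ = 6.

6 generations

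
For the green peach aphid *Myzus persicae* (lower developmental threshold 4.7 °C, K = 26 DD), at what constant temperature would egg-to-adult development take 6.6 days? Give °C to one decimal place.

8.6 °C

Required daily accumulation = 26 / 6.6 = 3.939 DD/day.
T = T_base + 3.939 = 4.7 + 3.939 = 8.639 ≈ 8.6 °C.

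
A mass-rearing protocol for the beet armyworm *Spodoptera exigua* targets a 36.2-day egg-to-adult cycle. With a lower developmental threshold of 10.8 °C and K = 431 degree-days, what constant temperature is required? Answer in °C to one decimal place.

22.7 °C

Required daily accumulation = 431 / 36.2 = 11.906 DD/day.
T = T_base + 11.906 = 10.8 + 11.906 = 22.706 ≈ 22.7 °C.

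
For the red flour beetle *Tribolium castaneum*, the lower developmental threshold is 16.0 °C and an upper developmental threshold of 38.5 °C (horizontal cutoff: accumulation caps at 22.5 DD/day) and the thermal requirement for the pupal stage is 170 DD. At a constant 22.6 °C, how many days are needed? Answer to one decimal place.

Daily accumulation = 22.6 − 16.0 = 6.6 DD/day.
Duration = 170 / 6.6 = 25.758 ≈ 25.8 days.

25.8 days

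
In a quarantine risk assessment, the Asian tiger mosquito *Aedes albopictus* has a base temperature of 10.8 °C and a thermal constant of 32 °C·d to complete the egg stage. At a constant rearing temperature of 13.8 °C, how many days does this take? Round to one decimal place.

10.7 days

Daily accumulation = 13.8 − 10.8 = 3.0 DD/day.
Duration = 32 / 3.0 = 10.667 ≈ 10.7 days.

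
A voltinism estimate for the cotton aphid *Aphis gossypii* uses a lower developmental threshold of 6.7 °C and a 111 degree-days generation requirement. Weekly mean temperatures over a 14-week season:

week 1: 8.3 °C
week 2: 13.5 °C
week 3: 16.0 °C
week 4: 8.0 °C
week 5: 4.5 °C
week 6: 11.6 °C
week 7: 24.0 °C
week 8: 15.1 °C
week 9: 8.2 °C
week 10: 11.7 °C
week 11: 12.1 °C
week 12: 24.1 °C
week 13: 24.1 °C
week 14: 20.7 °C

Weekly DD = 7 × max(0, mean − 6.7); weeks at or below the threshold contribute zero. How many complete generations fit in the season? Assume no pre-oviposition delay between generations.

6 generations

Weekly DD (7 × max(0, T̄ − 6.7)): 11.2, 47.6, 65.1, 9.1, 0.0, 34.3, 121.1, 58.8, 10.5, 35.0, 37.8, 121.8, 121.8, 98.0.
Season total = 772.1 DD.
Complete generations = ⌊772.1 / 111⌋ = 6.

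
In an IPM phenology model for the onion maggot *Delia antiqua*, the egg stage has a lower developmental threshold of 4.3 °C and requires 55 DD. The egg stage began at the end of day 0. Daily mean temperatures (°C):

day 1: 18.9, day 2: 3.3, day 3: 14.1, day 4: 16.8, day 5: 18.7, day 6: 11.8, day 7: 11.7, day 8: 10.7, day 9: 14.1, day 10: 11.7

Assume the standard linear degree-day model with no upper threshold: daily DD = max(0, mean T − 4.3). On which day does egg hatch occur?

day 6

Daily DD above 4.3 °C: 14.6, 0.0, 9.8, 12.5, 14.4, 7.5, 7.4, 6.4, 9.8, 7.4.
Cumulative: 14.6, 14.6, 24.4, 36.9, 51.3, 58.8, 66.2, 72.6, 82.4, 89.8.
The total first reaches 55 DD on day 6.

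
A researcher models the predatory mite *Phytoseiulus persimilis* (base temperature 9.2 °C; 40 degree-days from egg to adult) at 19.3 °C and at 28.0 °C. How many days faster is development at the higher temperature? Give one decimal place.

At 19.3 °C: 40 / (19.3 − 9.2) = 40 / 10.1 = 3.960 d.
At 28.0 °C: 40 / (28.0 − 9.2) = 40 / 18.8 = 2.128 d.
Difference = |3.960 − 2.128| = 1.833 ≈ 1.8 days.

1.8 days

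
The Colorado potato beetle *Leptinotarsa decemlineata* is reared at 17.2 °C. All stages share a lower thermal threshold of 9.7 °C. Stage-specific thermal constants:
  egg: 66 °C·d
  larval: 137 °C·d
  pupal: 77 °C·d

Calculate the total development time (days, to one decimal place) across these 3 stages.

37.3 days

Daily accumulation at 17.2 °C = 17.2 − 9.7 = 7.5 DD/day.
Total K = 66 + 137 + 77 = 280 DD.
Total duration = 280 / 7.5 = 37.333 ≈ 37.3 days.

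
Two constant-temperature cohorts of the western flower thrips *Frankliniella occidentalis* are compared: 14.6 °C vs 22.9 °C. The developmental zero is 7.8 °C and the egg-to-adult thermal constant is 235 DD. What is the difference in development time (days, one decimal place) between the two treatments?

At 14.6 °C: 235 / (14.6 − 7.8) = 235 / 6.8 = 34.559 d.
At 22.9 °C: 235 / (22.9 − 7.8) = 235 / 15.1 = 15.563 d.
Difference = |34.559 − 15.563| = 18.996 ≈ 19.0 days.

19.0 days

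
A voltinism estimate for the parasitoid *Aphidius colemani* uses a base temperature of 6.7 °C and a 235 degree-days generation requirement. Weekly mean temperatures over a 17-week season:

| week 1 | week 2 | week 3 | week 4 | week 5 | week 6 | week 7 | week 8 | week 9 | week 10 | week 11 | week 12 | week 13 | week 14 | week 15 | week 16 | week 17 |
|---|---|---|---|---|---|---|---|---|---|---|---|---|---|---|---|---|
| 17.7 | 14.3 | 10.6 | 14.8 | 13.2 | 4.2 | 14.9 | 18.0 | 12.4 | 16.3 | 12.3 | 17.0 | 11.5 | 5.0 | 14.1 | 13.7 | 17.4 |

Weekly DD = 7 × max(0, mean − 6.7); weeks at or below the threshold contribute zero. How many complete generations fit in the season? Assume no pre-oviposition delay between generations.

Weekly DD (7 × max(0, T̄ − 6.7)): 77.0, 53.2, 27.3, 56.7, 45.5, 0.0, 57.4, 79.1, 39.9, 67.2, 39.2, 72.1, 33.6, 0.0, 51.8, 49.0, 74.9.
Season total = 823.9 DD.
Complete generations = ⌊823.9 / 235⌋ = 3.

3 generations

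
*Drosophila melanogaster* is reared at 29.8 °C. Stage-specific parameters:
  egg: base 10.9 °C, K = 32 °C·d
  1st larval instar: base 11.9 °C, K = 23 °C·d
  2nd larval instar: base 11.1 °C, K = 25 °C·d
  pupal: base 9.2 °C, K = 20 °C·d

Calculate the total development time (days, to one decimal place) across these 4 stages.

5.3 days

egg: 32 / (29.8 − 10.9) = 32 / 18.9 = 1.693 d.
1st larval instar: 23 / (29.8 − 11.9) = 23 / 17.9 = 1.285 d.
2nd larval instar: 25 / (29.8 − 11.1) = 25 / 18.7 = 1.337 d.
pupal: 20 / (29.8 − 9.2) = 20 / 20.6 = 0.971 d.
Sum = 5.286 ≈ 5.3 days.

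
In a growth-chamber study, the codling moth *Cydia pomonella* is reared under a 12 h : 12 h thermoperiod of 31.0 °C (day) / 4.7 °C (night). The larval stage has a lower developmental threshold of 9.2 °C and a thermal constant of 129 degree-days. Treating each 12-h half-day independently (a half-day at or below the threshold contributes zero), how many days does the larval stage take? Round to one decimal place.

11.8 days

Day half: max(0, 31.0 − 9.2) × 0.5 = 21.8 × 0.5 = 10.90 DD.
Night half: max(0, 4.7 − 9.2) × 0.5 = 0.0 × 0.5 = 0.00 DD.
Per 24 h: 10.90 DD/day.
Duration = 129 / 10.90 = 11.835 ≈ 11.8 days.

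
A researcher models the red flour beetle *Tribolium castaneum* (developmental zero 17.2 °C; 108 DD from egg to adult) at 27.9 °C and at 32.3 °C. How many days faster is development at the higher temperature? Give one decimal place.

At 27.9 °C: 108 / (27.9 − 17.2) = 108 / 10.7 = 10.093 d.
At 32.3 °C: 108 / (32.3 − 17.2) = 108 / 15.1 = 7.152 d.
Difference = |10.093 − 7.152| = 2.941 ≈ 2.9 days.

2.9 days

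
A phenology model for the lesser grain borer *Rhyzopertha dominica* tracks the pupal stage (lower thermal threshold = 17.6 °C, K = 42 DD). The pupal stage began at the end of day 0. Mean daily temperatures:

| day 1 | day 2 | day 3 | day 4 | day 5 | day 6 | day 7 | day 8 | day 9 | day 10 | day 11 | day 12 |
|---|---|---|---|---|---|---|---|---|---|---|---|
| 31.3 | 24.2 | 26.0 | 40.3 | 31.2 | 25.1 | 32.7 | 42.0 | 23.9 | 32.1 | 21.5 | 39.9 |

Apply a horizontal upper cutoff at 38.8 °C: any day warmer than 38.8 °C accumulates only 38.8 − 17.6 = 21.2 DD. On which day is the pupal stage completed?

Daily DD above 17.6 °C (capped at 21.2): 13.7, 6.6, 8.4, 21.2, 13.6, 7.5, 15.1, 21.2, 6.3, 14.5, 3.9, 21.2.
Cumulative: 13.7, 20.3, 28.7, 49.9, 63.5, 71.0, 86.1, 107.3, 113.6, 128.1, 132.0, 153.2.
The total first reaches 42 DD on day 4.

day 4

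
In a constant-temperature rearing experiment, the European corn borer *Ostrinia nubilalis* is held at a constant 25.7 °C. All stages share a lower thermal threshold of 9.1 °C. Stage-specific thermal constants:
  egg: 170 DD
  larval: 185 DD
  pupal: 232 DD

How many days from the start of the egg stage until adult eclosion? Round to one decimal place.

Daily accumulation at 25.7 °C = 25.7 − 9.1 = 16.6 DD/day.
Total K = 170 + 185 + 232 = 587 DD.
Total duration = 587 / 16.6 = 35.361 ≈ 35.4 days.

35.4 days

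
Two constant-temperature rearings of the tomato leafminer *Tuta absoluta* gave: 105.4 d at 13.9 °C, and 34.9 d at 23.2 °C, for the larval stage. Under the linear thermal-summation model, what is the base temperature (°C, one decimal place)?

Under the model K = D·(T − T_b), so D₁·(T₁ − T_b) = D₂·(T₂ − T_b).
105.4·(13.9 − T_b) = 34.9·(23.2 − T_b)
T_b = (105.4·13.9 − 34.9·23.2) / (105.4 − 34.9) = 655.38 / 70.5 = 9.296 °C ≈ 9.3 °C.

9.3 °C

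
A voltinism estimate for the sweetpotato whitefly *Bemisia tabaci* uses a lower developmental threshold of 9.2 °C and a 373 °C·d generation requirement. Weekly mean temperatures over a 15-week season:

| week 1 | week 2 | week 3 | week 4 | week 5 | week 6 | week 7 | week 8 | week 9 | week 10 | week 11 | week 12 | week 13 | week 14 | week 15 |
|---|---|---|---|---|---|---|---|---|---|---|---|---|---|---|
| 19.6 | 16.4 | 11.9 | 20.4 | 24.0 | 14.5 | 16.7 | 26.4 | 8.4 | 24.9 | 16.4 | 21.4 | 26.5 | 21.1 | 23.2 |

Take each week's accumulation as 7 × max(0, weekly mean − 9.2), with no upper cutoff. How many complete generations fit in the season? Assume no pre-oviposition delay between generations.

Weekly DD (7 × max(0, T̄ − 9.2)): 72.8, 50.4, 18.9, 78.4, 103.6, 37.1, 52.5, 120.4, 0.0, 109.9, 50.4, 85.4, 121.1, 83.3, 98.0.
Season total = 1082.2 DD.
Complete generations = ⌊1082.2 / 373⌋ = 2.

2 generations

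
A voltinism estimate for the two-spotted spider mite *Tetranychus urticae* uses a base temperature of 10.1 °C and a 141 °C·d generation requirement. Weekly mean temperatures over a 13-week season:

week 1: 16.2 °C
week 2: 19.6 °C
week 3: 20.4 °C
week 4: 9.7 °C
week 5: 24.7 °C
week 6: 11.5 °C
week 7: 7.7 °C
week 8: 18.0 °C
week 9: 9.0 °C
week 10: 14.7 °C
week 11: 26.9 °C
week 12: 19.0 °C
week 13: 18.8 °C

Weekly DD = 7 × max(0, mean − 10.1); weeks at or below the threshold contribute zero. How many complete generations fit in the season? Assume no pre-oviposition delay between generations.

Weekly DD (7 × max(0, T̄ − 10.1)): 42.7, 66.5, 72.1, 0.0, 102.2, 9.8, 0.0, 55.3, 0.0, 32.2, 117.6, 62.3, 60.9.
Season total = 621.6 DD.
Complete generations = ⌊621.6 / 141⌋ = 4.

4 generations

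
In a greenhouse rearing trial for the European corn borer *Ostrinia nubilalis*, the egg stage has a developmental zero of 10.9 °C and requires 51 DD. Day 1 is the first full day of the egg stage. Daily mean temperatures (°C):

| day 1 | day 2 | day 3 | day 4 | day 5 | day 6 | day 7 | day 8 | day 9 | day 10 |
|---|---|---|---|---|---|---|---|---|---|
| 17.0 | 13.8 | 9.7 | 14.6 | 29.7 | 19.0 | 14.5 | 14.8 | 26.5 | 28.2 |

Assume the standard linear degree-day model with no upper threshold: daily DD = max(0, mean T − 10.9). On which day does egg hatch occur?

day 9

Daily DD above 10.9 °C: 6.1, 2.9, 0.0, 3.7, 18.8, 8.1, 3.6, 3.9, 15.6, 17.3.
Cumulative: 6.1, 9.0, 9.0, 12.7, 31.5, 39.6, 43.2, 47.1, 62.7, 80.0.
The total first reaches 51 DD on day 9.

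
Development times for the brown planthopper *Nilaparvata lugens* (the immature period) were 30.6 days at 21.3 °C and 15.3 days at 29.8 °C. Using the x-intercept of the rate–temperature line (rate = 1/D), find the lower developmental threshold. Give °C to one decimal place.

Equal thermal constants: D₁(T₁ − T_b) = D₂(T₂ − T_b).
30.6·(21.3 − T_b) = 15.3·(29.8 − T_b)
T_b = (30.6·21.3 − 15.3·29.8) / (30.6 − 15.3) = 195.84 / 15.3 = 12.800 °C ≈ 12.8 °C.

12.8 °C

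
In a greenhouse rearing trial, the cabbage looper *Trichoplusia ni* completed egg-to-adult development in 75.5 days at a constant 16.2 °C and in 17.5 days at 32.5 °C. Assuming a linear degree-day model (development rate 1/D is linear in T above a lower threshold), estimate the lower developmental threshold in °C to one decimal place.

Under the model K = D·(T − T_b), so D₁·(T₁ − T_b) = D₂·(T₂ − T_b).
75.5·(16.2 − T_b) = 17.5·(32.5 − T_b)
T_b = (75.5·16.2 − 17.5·32.5) / (75.5 − 17.5) = 654.35 / 58.0 = 11.282 °C ≈ 11.3 °C.

11.3 °C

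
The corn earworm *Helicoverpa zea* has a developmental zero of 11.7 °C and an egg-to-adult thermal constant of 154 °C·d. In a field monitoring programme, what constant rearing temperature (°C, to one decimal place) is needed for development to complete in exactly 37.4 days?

Required daily accumulation = 154 / 37.4 = 4.118 DD/day.
T = T_base + 4.118 = 11.7 + 4.118 = 15.818 ≈ 15.8 °C.

15.8 °C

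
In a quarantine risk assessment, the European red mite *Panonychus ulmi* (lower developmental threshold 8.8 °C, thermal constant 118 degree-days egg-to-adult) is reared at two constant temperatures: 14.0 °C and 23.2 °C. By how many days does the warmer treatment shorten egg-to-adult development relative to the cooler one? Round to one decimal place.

At 14.0 °C: 118 / (14.0 − 8.8) = 118 / 5.2 = 22.692 d.
At 23.2 °C: 118 / (23.2 − 8.8) = 118 / 14.4 = 8.194 d.
Difference = |22.692 − 8.194| = 14.498 ≈ 14.5 days.

14.5 days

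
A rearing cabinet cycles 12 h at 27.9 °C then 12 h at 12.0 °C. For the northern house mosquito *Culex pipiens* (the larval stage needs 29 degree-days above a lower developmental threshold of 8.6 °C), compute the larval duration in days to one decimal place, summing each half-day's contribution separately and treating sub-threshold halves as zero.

2.6 days

Day half: max(0, 27.9 − 8.6) × 0.5 = 19.3 × 0.5 = 9.65 DD.
Night half: max(0, 12.0 − 8.6) × 0.5 = 3.4 × 0.5 = 1.70 DD.
Per 24 h: 11.35 DD/day.
Duration = 29 / 11.35 = 2.555 ≈ 2.6 days.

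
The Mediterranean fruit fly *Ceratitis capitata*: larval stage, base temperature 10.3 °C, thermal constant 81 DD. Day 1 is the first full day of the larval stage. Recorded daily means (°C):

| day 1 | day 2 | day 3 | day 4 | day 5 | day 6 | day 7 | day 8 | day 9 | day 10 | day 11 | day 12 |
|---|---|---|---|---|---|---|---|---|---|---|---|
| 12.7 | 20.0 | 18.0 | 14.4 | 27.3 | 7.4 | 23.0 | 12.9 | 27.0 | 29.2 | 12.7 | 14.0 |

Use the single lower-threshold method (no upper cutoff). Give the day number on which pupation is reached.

day 10

Daily DD above 10.3 °C: 2.4, 9.7, 7.7, 4.1, 17.0, 0.0, 12.7, 2.6, 16.7, 18.9, 2.4, 3.7.
Cumulative: 2.4, 12.1, 19.8, 23.9, 40.9, 40.9, 53.6, 56.2, 72.9, 91.8, 94.2, 97.9.
The total first reaches 81 DD on day 10.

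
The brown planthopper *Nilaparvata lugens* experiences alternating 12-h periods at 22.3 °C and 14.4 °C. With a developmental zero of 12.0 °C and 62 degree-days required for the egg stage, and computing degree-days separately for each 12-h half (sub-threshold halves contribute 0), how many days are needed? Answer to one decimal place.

Day half: max(0, 22.3 − 12.0) × 0.5 = 10.3 × 0.5 = 5.15 DD.
Night half: max(0, 14.4 − 12.0) × 0.5 = 2.4 × 0.5 = 1.20 DD.
Per 24 h: 6.35 DD/day.
Duration = 62 / 6.35 = 9.764 ≈ 9.8 days.

9.8 days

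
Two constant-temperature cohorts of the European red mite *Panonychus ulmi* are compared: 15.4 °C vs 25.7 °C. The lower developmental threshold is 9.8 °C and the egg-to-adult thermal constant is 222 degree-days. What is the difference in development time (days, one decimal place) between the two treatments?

At 15.4 °C: 222 / (15.4 − 9.8) = 222 / 5.6 = 39.643 d.
At 25.7 °C: 222 / (25.7 − 9.8) = 222 / 15.9 = 13.962 d.
Difference = |39.643 − 13.962| = 25.681 ≈ 25.7 days.

25.7 days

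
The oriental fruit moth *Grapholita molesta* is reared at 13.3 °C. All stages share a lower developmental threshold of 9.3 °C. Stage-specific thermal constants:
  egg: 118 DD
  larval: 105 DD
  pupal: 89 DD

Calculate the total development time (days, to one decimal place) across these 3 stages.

Daily accumulation at 13.3 °C = 13.3 − 9.3 = 4.0 DD/day.
Total K = 118 + 105 + 89 = 312 DD.
Total duration = 312 / 4.0 = 78.000 ≈ 78.0 days.

78.0 days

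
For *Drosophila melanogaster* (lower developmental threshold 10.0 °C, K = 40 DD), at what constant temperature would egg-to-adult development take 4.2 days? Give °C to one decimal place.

Required daily accumulation = 40 / 4.2 = 9.524 DD/day.
T = T_base + 9.524 = 10.0 + 9.524 = 19.524 ≈ 19.5 °C.

19.5 °C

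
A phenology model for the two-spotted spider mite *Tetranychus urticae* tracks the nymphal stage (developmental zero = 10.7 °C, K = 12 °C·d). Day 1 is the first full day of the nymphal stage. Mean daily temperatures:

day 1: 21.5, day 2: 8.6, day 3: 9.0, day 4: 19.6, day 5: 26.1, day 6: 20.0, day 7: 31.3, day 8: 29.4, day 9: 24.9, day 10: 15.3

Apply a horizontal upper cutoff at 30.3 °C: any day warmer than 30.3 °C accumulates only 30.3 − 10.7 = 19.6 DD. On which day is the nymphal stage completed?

Daily DD above 10.7 °C (capped at 19.6): 10.8, 0.0, 0.0, 8.9, 15.4, 9.3, 19.6, 18.7, 14.2, 4.6.
Cumulative: 10.8, 10.8, 10.8, 19.7, 35.1, 44.4, 64.0, 82.7, 96.9, 101.5.
The total first reaches 12 DD on day 4.

day 4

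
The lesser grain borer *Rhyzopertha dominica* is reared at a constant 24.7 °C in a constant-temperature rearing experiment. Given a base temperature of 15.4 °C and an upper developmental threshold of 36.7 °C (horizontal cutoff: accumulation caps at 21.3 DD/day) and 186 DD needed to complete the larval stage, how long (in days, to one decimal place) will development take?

Daily accumulation = 24.7 − 15.4 = 9.3 DD/day.
Duration = 186 / 9.3 = 20.000 ≈ 20.0 days.

20.0 days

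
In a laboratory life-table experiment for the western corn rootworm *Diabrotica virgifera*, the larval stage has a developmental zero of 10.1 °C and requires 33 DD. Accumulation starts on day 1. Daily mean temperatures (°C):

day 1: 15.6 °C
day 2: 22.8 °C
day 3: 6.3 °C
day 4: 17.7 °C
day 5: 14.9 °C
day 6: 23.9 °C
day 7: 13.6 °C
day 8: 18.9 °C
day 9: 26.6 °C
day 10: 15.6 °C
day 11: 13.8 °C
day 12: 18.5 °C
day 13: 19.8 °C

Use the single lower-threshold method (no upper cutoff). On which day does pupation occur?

Daily DD above 10.1 °C: 5.5, 12.7, 0.0, 7.6, 4.8, 13.8, 3.5, 8.8, 16.5, 5.5, 3.7, 8.4, 9.7.
Cumulative: 5.5, 18.2, 18.2, 25.8, 30.6, 44.4, 47.9, 56.7, 73.2, 78.7, 82.4, 90.8, 100.5.
The total first reaches 33 DD on day 6.

day 6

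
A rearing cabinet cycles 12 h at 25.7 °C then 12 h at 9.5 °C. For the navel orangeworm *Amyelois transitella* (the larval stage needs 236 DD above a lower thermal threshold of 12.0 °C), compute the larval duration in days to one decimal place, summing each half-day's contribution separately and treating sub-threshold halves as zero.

34.5 days

Day half: max(0, 25.7 − 12.0) × 0.5 = 13.7 × 0.5 = 6.85 DD.
Night half: max(0, 9.5 − 12.0) × 0.5 = 0.0 × 0.5 = 0.00 DD.
Per 24 h: 6.85 DD/day.
Duration = 236 / 6.85 = 34.453 ≈ 34.5 days.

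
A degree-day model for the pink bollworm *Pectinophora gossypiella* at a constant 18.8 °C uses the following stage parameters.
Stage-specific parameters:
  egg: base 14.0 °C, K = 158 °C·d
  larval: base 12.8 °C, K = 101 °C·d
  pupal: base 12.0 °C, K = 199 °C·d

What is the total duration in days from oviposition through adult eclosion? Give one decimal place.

79.0 days

egg: 158 / (18.8 − 14.0) = 158 / 4.8 = 32.917 d.
larval: 101 / (18.8 − 12.8) = 101 / 6.0 = 16.833 d.
pupal: 199 / (18.8 − 12.0) = 199 / 6.8 = 29.265 d.
Sum = 79.015 ≈ 79.0 days.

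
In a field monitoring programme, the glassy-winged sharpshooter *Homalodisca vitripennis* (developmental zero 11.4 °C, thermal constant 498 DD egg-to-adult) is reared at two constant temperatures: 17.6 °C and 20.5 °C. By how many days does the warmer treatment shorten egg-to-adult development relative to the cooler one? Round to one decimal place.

At 17.6 °C: 498 / (17.6 − 11.4) = 498 / 6.2 = 80.323 d.
At 20.5 °C: 498 / (20.5 − 11.4) = 498 / 9.1 = 54.725 d.
Difference = |80.323 − 54.725| = 25.597 ≈ 25.6 days.

25.6 days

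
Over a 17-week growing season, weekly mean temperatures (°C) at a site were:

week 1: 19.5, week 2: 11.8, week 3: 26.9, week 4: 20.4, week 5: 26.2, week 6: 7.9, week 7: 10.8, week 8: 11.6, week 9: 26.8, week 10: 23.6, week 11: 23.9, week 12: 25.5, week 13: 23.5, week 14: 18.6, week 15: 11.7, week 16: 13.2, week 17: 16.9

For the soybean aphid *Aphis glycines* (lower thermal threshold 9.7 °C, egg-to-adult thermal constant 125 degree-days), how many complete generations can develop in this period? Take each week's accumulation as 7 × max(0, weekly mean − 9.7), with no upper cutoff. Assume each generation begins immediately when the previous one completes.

8 generations

Weekly DD (7 × max(0, T̄ − 9.7)): 68.6, 14.7, 120.4, 74.9, 115.5, 0.0, 7.7, 13.3, 119.7, 97.3, 99.4, 110.6, 96.6, 62.3, 14.0, 24.5, 50.4.
Season total = 1089.9 DD.
Complete generations = ⌊1089.9 / 125⌋ = 8.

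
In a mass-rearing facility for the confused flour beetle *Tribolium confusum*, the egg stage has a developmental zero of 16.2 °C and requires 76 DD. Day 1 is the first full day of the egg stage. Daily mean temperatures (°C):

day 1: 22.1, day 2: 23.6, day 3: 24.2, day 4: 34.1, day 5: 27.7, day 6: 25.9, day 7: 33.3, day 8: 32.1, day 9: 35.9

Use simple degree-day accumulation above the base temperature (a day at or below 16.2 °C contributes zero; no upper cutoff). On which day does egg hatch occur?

day 7

Daily DD above 16.2 °C: 5.9, 7.4, 8.0, 17.9, 11.5, 9.7, 17.1, 15.9, 19.7.
Cumulative: 5.9, 13.3, 21.3, 39.2, 50.7, 60.4, 77.5, 93.4, 113.1.
The total first reaches 76 DD on day 7.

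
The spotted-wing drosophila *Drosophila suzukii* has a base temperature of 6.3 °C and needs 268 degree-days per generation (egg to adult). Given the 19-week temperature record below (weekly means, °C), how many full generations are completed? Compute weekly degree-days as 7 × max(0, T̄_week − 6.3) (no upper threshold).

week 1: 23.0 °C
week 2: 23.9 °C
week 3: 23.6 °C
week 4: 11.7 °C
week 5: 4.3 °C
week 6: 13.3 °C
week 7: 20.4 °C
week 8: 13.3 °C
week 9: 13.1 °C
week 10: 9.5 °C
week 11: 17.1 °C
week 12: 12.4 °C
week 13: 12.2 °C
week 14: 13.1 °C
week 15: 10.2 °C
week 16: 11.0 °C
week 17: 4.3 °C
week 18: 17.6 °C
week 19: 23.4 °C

4 generations

Weekly DD (7 × max(0, T̄ − 6.3)): 116.9, 123.2, 121.1, 37.8, 0.0, 49.0, 98.7, 49.0, 47.6, 22.4, 75.6, 42.7, 41.3, 47.6, 27.3, 32.9, 0.0, 79.1, 119.7.
Season total = 1131.9 DD.
Complete generations = ⌊1131.9 / 268⌋ = 4.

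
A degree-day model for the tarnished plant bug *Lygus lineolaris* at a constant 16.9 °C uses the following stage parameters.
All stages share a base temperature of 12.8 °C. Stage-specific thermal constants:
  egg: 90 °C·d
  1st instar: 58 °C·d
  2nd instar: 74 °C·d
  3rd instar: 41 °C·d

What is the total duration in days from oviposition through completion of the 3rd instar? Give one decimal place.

Daily accumulation at 16.9 °C = 16.9 − 12.8 = 4.1 DD/day.
Total K = 90 + 58 + 74 + 41 = 263 DD.
Total duration = 263 / 4.1 = 64.146 ≈ 64.1 days.

64.1 days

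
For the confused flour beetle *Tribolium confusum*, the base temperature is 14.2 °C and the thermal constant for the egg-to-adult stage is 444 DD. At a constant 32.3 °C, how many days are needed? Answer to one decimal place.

24.5 days

Daily accumulation = 32.3 − 14.2 = 18.1 DD/day.
Duration = 444 / 18.1 = 24.530 ≈ 24.5 days.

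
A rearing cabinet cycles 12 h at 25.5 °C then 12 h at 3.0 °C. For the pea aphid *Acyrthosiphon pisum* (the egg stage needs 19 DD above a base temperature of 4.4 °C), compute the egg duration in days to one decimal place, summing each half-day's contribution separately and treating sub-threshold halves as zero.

Day half: max(0, 25.5 − 4.4) × 0.5 = 21.1 × 0.5 = 10.55 DD.
Night half: max(0, 3.0 − 4.4) × 0.5 = 0.0 × 0.5 = 0.00 DD.
Per 24 h: 10.55 DD/day.
Duration = 19 / 10.55 = 1.801 ≈ 1.8 days.

1.8 days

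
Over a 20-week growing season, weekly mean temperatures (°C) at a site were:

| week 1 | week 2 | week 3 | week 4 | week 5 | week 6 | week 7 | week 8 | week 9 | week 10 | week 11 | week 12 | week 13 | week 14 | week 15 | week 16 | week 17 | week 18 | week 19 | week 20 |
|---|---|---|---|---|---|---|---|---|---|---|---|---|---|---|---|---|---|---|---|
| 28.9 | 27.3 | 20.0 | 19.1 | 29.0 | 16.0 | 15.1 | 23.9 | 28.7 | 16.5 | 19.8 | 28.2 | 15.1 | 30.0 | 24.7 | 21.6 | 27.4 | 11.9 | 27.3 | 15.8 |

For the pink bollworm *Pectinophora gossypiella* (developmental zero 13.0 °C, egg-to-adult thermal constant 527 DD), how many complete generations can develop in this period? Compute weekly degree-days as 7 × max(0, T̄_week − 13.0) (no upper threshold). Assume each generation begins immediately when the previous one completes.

Weekly DD (7 × max(0, T̄ − 13.0)): 111.3, 100.1, 49.0, 42.7, 112.0, 21.0, 14.7, 76.3, 109.9, 24.5, 47.6, 106.4, 14.7, 119.0, 81.9, 60.2, 100.8, 0.0, 100.1, 19.6.
Season total = 1311.8 DD.
Complete generations = ⌊1311.8 / 527⌋ = 2.

2 generations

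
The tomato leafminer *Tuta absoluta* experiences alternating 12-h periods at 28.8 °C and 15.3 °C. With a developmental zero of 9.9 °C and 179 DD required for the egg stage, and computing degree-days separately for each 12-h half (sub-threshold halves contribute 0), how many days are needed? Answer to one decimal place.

Day half: max(0, 28.8 − 9.9) × 0.5 = 18.9 × 0.5 = 9.45 DD.
Night half: max(0, 15.3 − 9.9) × 0.5 = 5.4 × 0.5 = 2.70 DD.
Per 24 h: 12.15 DD/day.
Duration = 179 / 12.15 = 14.733 ≈ 14.7 days.

14.7 days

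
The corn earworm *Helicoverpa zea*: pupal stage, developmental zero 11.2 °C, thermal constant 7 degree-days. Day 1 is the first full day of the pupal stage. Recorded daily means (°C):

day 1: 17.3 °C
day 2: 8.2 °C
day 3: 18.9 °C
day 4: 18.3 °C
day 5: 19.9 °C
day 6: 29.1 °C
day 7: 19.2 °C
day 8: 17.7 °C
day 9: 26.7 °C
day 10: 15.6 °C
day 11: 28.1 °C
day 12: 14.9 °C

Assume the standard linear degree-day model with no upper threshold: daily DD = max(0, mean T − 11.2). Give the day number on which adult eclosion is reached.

Daily DD above 11.2 °C: 6.1, 0.0, 7.7, 7.1, 8.7, 17.9, 8.0, 6.5, 15.5, 4.4, 16.9, 3.7.
Cumulative: 6.1, 6.1, 13.8, 20.9, 29.6, 47.5, 55.5, 62.0, 77.5, 81.9, 98.8, 102.5.
The total first reaches 7 DD on day 3.

day 3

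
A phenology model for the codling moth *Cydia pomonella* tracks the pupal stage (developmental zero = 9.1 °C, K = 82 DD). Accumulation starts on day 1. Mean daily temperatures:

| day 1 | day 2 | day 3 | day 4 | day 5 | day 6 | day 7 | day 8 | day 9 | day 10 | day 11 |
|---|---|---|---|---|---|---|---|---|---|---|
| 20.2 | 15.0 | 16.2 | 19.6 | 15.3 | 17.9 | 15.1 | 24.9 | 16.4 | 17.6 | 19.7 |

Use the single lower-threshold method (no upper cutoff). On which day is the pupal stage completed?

Daily DD above 9.1 °C: 11.1, 5.9, 7.1, 10.5, 6.2, 8.8, 6.0, 15.8, 7.3, 8.5, 10.6.
Cumulative: 11.1, 17.0, 24.1, 34.6, 40.8, 49.6, 55.6, 71.4, 78.7, 87.2, 97.8.
The total first reaches 82 DD on day 10.

day 10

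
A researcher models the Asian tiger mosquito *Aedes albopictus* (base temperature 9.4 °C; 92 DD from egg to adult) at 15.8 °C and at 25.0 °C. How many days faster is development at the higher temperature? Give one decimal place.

8.5 days

At 15.8 °C: 92 / (15.8 − 9.4) = 92 / 6.4 = 14.375 d.
At 25.0 °C: 92 / (25.0 − 9.4) = 92 / 15.6 = 5.897 d.
Difference = |14.375 − 5.897| = 8.478 ≈ 8.5 days.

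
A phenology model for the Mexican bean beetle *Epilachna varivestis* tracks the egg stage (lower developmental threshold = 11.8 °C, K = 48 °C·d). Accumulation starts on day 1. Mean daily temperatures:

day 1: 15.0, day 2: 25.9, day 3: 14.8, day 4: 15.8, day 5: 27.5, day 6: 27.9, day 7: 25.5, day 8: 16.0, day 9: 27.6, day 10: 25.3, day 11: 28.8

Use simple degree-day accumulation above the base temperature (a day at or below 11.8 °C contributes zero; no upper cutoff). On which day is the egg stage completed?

Daily DD above 11.8 °C: 3.2, 14.1, 3.0, 4.0, 15.7, 16.1, 13.7, 4.2, 15.8, 13.5, 17.0.
Cumulative: 3.2, 17.3, 20.3, 24.3, 40.0, 56.1, 69.8, 74.0, 89.8, 103.3, 120.3.
The total first reaches 48 DD on day 6.

day 6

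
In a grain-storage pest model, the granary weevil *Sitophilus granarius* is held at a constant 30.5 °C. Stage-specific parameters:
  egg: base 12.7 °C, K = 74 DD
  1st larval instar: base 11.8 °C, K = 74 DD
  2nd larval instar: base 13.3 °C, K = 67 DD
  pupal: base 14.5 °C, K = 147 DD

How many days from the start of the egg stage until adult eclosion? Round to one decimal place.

egg: 74 / (30.5 − 12.7) = 74 / 17.8 = 4.157 d.
1st larval instar: 74 / (30.5 − 11.8) = 74 / 18.7 = 3.957 d.
2nd larval instar: 67 / (30.5 − 13.3) = 67 / 17.2 = 3.895 d.
pupal: 147 / (30.5 − 14.5) = 147 / 16.0 = 9.188 d.
Sum = 21.197 ≈ 21.2 days.

21.2 days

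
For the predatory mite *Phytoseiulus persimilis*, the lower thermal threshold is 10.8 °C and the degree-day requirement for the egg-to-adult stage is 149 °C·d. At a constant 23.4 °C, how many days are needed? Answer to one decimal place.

Daily accumulation = 23.4 − 10.8 = 12.6 DD/day.
Duration = 149 / 12.6 = 11.825 ≈ 11.8 days.

11.8 days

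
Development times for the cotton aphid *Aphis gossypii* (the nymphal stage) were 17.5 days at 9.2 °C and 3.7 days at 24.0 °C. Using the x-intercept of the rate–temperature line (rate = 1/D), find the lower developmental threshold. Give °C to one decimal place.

Under the model K = D·(T − T_b), so D₁·(T₁ − T_b) = D₂·(T₂ − T_b).
17.5·(9.2 − T_b) = 3.7·(24.0 − T_b)
T_b = (17.5·9.2 − 3.7·24.0) / (17.5 − 3.7) = 72.20 / 13.8 = 5.232 °C ≈ 5.2 °C.

5.2 °C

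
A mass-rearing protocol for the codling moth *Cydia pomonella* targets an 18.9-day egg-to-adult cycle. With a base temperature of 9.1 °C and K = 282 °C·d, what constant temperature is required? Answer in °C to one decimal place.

Required daily accumulation = 282 / 18.9 = 14.921 DD/day.
T = T_base + 14.921 = 9.1 + 14.921 = 24.021 ≈ 24.0 °C.

24.0 °C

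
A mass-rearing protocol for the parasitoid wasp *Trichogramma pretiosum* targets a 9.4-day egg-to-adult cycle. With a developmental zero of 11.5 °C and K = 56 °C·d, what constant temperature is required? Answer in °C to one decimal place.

17.5 °C

Required daily accumulation = 56 / 9.4 = 5.957 DD/day.
T = T_base + 5.957 = 11.5 + 5.957 = 17.457 ≈ 17.5 °C.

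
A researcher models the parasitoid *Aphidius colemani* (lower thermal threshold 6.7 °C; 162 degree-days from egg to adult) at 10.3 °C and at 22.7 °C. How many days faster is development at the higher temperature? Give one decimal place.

At 10.3 °C: 162 / (10.3 − 6.7) = 162 / 3.6 = 45.000 d.
At 22.7 °C: 162 / (22.7 − 6.7) = 162 / 16.0 = 10.125 d.
Difference = |45.000 − 10.125| = 34.875 ≈ 34.9 days.

34.9 days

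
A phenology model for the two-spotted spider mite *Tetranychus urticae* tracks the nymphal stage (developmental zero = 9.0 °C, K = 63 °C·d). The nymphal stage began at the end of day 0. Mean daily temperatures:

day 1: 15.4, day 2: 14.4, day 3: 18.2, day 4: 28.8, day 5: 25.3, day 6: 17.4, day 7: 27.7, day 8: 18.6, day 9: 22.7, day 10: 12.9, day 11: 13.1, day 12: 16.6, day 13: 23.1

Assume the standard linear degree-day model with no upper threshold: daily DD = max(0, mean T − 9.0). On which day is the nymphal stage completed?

day 6

Daily DD above 9.0 °C: 6.4, 5.4, 9.2, 19.8, 16.3, 8.4, 18.7, 9.6, 13.7, 3.9, 4.1, 7.6, 14.1.
Cumulative: 6.4, 11.8, 21.0, 40.8, 57.1, 65.5, 84.2, 93.8, 107.5, 111.4, 115.5, 123.1, 137.2.
The total first reaches 63 DD on day 6.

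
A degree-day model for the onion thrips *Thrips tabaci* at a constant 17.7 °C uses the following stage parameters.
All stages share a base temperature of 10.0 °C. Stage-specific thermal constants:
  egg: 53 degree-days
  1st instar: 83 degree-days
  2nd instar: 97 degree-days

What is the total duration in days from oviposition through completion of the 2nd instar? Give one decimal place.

30.3 days

Daily accumulation at 17.7 °C = 17.7 − 10.0 = 7.7 DD/day.
Total K = 53 + 83 + 97 = 233 DD.
Total duration = 233 / 7.7 = 30.260 ≈ 30.3 days.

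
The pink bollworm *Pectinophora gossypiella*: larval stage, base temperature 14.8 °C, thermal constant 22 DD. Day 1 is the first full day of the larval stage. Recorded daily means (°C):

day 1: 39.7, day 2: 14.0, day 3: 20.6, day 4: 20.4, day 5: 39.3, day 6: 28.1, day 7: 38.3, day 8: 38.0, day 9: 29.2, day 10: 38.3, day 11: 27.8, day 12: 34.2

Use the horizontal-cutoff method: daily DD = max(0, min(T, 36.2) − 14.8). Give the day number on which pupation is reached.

Daily DD above 14.8 °C (capped at 21.4): 21.4, 0.0, 5.8, 5.6, 21.4, 13.3, 21.4, 21.4, 14.4, 21.4, 13.0, 19.4.
Cumulative: 21.4, 21.4, 27.2, 32.8, 54.2, 67.5, 88.9, 110.3, 124.7, 146.1, 159.1, 178.5.
The total first reaches 22 DD on day 3.

day 3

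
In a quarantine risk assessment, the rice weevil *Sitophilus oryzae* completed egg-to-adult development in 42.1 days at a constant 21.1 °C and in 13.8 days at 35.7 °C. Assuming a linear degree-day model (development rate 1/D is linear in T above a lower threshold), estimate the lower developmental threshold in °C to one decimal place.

14.0 °C

Linear rate model ⇒ the product D·(T − T_b) is constant across temperatures.
42.1·(21.1 − T_b) = 13.8·(35.7 − T_b)
T_b = (42.1·21.1 − 13.8·35.7) / (42.1 − 13.8) = 395.65 / 28.3 = 13.981 °C ≈ 14.0 °C.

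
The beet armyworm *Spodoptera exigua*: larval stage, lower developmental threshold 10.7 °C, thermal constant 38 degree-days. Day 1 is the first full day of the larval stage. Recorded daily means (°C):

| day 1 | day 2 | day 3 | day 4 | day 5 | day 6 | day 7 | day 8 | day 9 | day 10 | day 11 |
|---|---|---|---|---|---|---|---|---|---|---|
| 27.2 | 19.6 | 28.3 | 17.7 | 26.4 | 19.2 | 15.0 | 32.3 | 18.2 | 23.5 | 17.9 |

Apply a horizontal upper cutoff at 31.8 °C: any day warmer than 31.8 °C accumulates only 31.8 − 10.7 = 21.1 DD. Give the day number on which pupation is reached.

day 3

Daily DD above 10.7 °C (capped at 21.1): 16.5, 8.9, 17.6, 7.0, 15.7, 8.5, 4.3, 21.1, 7.5, 12.8, 7.2.
Cumulative: 16.5, 25.4, 43.0, 50.0, 65.7, 74.2, 78.5, 99.6, 107.1, 119.9, 127.1.
The total first reaches 38 DD on day 3.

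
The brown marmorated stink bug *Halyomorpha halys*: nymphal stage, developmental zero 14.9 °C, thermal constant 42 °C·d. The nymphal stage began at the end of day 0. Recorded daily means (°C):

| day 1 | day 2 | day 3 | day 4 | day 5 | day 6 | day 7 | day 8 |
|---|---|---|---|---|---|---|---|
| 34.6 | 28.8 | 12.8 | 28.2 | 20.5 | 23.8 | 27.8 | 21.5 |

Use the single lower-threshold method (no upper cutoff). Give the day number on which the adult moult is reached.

day 4

Daily DD above 14.9 °C: 19.7, 13.9, 0.0, 13.3, 5.6, 8.9, 12.9, 6.6.
Cumulative: 19.7, 33.6, 33.6, 46.9, 52.5, 61.4, 74.3, 80.9.
The total first reaches 42 DD on day 4.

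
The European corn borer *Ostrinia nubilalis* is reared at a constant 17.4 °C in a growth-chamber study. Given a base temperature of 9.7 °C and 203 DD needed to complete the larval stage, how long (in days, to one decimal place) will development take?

Daily accumulation = 17.4 − 9.7 = 7.7 DD/day.
Duration = 203 / 7.7 = 26.364 ≈ 26.4 days.

26.4 days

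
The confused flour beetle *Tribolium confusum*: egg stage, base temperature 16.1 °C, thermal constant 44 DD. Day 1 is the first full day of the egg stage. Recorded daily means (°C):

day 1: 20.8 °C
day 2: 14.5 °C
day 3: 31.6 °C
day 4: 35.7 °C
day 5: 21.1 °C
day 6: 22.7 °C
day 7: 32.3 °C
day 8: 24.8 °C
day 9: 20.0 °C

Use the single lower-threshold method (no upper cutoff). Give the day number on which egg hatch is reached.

Daily DD above 16.1 °C: 4.7, 0.0, 15.5, 19.6, 5.0, 6.6, 16.2, 8.7, 3.9.
Cumulative: 4.7, 4.7, 20.2, 39.8, 44.8, 51.4, 67.6, 76.3, 80.2.
The total first reaches 44 DD on day 5.

day 5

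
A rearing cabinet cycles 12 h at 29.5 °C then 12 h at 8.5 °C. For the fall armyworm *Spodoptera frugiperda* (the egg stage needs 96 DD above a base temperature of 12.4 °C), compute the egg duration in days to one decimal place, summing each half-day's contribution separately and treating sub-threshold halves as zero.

Day half: max(0, 29.5 − 12.4) × 0.5 = 17.1 × 0.5 = 8.55 DD.
Night half: max(0, 8.5 − 12.4) × 0.5 = 0.0 × 0.5 = 0.00 DD.
Per 24 h: 8.55 DD/day.
Duration = 96 / 8.55 = 11.228 ≈ 11.2 days.

11.2 days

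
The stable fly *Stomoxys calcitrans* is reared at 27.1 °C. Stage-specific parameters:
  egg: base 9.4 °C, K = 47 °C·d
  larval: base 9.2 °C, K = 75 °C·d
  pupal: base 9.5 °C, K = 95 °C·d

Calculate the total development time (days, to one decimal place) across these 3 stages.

egg: 47 / (27.1 − 9.4) = 47 / 17.7 = 2.655 d.
larval: 75 / (27.1 − 9.2) = 75 / 17.9 = 4.190 d.
pupal: 95 / (27.1 − 9.5) = 95 / 17.6 = 5.398 d.
Sum = 12.243 ≈ 12.2 days.

12.2 days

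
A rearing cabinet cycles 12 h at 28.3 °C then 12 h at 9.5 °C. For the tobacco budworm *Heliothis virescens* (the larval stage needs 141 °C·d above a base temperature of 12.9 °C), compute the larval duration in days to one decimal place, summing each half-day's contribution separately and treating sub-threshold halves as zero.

Day half: max(0, 28.3 − 12.9) × 0.5 = 15.4 × 0.5 = 7.70 DD.
Night half: max(0, 9.5 − 12.9) × 0.5 = 0.0 × 0.5 = 0.00 DD.
Per 24 h: 7.70 DD/day.
Duration = 141 / 7.70 = 18.312 ≈ 18.3 days.

18.3 days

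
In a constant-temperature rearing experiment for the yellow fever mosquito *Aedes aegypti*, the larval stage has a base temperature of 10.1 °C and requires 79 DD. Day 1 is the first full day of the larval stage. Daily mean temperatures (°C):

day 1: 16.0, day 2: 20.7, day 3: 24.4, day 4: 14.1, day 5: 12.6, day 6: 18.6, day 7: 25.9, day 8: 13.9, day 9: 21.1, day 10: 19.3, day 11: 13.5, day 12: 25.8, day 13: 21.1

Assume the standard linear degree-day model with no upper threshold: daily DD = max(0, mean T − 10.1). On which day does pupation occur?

Daily DD above 10.1 °C: 5.9, 10.6, 14.3, 4.0, 2.5, 8.5, 15.8, 3.8, 11.0, 9.2, 3.4, 15.7, 11.0.
Cumulative: 5.9, 16.5, 30.8, 34.8, 37.3, 45.8, 61.6, 65.4, 76.4, 85.6, 89.0, 104.7, 115.7.
The total first reaches 79 DD on day 10.

day 10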